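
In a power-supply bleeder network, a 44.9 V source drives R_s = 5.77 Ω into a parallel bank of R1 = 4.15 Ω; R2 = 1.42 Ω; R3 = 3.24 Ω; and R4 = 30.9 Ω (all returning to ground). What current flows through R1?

Equivalent of the parallel group: R_p = 0.7775 Ω.
V_A = 44.9 × 0.7775/6.547 = 5.332 V.
I(R1) = V_A / R1 = 5.332/4.15 = 1.285 A.
(Equivalently: I_total = 6.858 A, then current-divider fraction G_k/ΣG = 0.1873.)

I ≈ 1.28 A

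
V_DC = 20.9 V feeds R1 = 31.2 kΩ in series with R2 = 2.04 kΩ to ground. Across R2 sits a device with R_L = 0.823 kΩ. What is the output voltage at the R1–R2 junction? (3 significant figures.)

V_out ≈ 0.386 V

The load sits in parallel with R2, giving an effective lower resistance R2' = R2·R_L/(R2+R_L) = 0.5864 kΩ.
Then V_out = V_DC · R2'/(R1 + R2') = 20.9 × 0.5864/31.79 = 0.3856 V.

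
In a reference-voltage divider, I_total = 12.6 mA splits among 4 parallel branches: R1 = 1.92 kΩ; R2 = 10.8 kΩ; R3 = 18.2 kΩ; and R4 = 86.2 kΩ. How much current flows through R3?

Conductances: ΣG = 1/1.92 + 1/10.8 + 1/18.2 + 1/86.2 = 0.6800 (1/kΩ).
By the current-divider rule, I = I_total · G_k/ΣG = 12.6 × 0.08080 = 1.018 mA.

I ≈ 1.02 mA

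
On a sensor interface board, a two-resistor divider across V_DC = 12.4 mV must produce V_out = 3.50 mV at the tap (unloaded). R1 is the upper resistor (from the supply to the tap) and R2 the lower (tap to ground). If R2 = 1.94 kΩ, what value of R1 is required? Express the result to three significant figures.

Required fraction k = V_out/V_DC = 0.2823.
R1 = R2·(1/k − 1) = 1.94 × 2.543 = 4.933 kΩ.

R1 ≈ 4.93 kΩ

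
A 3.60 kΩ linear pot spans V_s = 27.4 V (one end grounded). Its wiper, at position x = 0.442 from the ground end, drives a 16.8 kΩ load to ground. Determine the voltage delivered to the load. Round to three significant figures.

Split the track: R_lower = x·R_p = 1.591 kΩ, R_upper = (1−x)·R_p = 2.009 kΩ.
Lower segment in parallel with the load: 1.591 ‖ 16.8 = 1.454 kΩ.
Then V_out = V_s · 1.454/(2.009 + 1.454) = 11.50 V.
(Unloaded: V_out = x·V_s = 12.1 V.)

V_out ≈ 11.5 V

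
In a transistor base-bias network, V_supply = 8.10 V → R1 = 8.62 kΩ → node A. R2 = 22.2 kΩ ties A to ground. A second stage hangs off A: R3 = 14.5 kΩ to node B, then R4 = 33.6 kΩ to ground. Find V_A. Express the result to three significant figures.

Looking into the second stage from A: R3 + R4 = 48.10 kΩ appears in parallel with R2.
Effective lower resistance at A: R2 ‖ 48.10 = 15.19 kΩ.
So V_A = 8.10 × 0.6380 = 5.167 V.

V_A ≈ 5.17 V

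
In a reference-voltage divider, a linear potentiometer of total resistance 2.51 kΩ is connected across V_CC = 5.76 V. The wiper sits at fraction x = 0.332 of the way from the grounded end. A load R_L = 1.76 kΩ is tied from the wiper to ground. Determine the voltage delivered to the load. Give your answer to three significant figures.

V_out ≈ 1.45 V

Split the track: R_lower = x·R_p = 0.8333 kΩ, R_upper = (1−x)·R_p = 1.677 kΩ.
R_L loads the lower segment: effective lower R = 0.5655 kΩ.
Then V_out = V_CC · 0.5655/(1.677 + 0.5655) = 1.453 V.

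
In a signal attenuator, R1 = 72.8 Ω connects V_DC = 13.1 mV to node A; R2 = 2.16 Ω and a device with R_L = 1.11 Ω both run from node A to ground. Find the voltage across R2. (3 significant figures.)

First combine the lower leg with the load: R2 ‖ R_L = 0.7332 Ω.
Now apply the divider: V_out = 13.1 × 0.009971 = 0.1306 mV.
(Unloaded it would be 0.377 mV; the load pulls it down.)

V_out ≈ 0.131 mV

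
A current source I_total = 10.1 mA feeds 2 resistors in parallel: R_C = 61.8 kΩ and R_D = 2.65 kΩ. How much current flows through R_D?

For two parallel branches, I_k = I_total · (other R)/(sum of R).
I(R_D) = 10.1 × 61.8/(61.8 + 2.65) = 10.1 × 0.9589 = 9.685 mA.

I ≈ 9.68 mA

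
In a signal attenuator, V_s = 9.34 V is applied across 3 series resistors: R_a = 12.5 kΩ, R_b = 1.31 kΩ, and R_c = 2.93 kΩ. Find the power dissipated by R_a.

P ≈ 3.89 mW

The common current is I = 9.34/16.74 = 0.5579 mA.
V(R_a) = I·R = 6.974 V; P = V·I = 6.974 × 0.5579 = 3.891 mW.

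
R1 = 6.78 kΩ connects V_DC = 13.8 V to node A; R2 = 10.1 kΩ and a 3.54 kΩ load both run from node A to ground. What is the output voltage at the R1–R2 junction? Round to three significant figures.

R2 ‖ R_L = (10.1 × 3.54)/(10.1 + 3.54) = 2.621 kΩ.
Then V_out = V_DC · R2'/(R1 + R2') = 13.8 × 2.621/9.401 = 3.848 V.

V_out ≈ 3.85 V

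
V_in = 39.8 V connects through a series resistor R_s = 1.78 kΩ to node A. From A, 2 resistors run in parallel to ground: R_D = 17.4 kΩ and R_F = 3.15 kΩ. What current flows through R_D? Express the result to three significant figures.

I ≈ 1.37 mA

Parallel bank: R_p = 1/(1/17.4 + 1/3.15) = 2.667 kΩ.
V_A = 39.8 × 2.667/4.447 = 23.87 V.
I(R_D) = V_A / R_D = 23.87/17.4 = 1.372 mA.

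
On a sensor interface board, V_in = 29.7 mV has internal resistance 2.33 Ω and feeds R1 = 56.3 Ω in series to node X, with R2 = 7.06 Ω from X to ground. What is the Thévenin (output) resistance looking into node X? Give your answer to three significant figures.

R1' = 2.33 + 56.3 = 58.63 Ω (source resistance + R1).
Looking into X with the source shorted: R_th = R1'·R2/(R1'+R2) = 58.63 × 7.06/65.69 = 6.301 Ω.

R_th ≈ 6.30 Ω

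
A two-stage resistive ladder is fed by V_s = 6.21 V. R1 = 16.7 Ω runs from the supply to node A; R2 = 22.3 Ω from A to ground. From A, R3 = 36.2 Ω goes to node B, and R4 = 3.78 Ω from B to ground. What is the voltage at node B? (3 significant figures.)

The second stage (R3 + R4 = 39.98 Ω) loads node A in parallel with R2.
R2 ‖ (R3+R4) = 14.32 Ω.
So V_A = 6.21 × 0.4616 = 2.866 V.
V_B = V_A × 0.09455 = 0.2710 V.

V_B ≈ 0.271 V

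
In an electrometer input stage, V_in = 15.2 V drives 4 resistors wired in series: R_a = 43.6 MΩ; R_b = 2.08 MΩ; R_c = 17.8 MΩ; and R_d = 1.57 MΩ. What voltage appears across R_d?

V ≈ 0.367 V

Series total: ΣR = 43.6 + 2.08 + 17.8 + 1.57 = 65.05 MΩ.
Voltage divider: V = V_in · (1.570 / 65.05) = 15.2 × 0.02414 = 0.3669 V.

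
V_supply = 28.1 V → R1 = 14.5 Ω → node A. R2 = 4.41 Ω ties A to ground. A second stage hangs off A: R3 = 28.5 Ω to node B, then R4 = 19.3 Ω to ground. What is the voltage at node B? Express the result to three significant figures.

The second stage (R3 + R4 = 47.80 Ω) loads node A in parallel with R2.
R2 ‖ (R3+R4) = 4.038 Ω.
V_A = 28.1 × 4.038/(14.5 + 4.038) = 6.120 V.
V_B = V_A × 0.4038 = 2.471 V.

V_B ≈ 2.47 V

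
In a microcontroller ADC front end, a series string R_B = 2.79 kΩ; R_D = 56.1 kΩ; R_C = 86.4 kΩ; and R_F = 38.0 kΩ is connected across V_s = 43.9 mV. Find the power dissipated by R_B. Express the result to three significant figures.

The common current is I = 43.9/183.3 = 0.2395 µA.
V(R_B) = I·R = 0.6682 mV; P = V·I = 0.6682 × 0.2395 = 0.1601 nW.

P ≈ 0.160 nW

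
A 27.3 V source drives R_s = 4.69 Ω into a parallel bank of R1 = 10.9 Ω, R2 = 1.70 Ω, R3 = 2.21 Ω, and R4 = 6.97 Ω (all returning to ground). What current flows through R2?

I ≈ 2.30 A

Combine the parallel branches: R_p = (1/10.9 + 1/1.70 + 1/2.21 + 1/6.97)⁻¹ = 0.7837 Ω.
V_A by voltage divider: V_A = 27.3 × 0.7837/(4.69 + 0.7837) = 3.909 V.
I(R2) = V_A / R2 = 3.909/1.70 = 2.299 A.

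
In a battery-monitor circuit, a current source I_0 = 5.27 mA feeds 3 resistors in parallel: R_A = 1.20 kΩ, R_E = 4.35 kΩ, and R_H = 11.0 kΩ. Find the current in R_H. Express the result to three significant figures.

I ≈ 0.415 mA

ΣG = 1/1.20 + 1/4.35 + 1/11.0 = 1.154.
R_H takes the fraction G_k/ΣG = 0.09091/1.154 = 0.07877, so I = 5.27 × 0.07877 = 0.4151 mA.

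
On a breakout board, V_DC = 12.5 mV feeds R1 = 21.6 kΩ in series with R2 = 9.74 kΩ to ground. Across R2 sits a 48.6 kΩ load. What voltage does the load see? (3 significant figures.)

R2 ‖ R_L = (9.74 × 48.6)/(9.74 + 48.6) = 8.114 kΩ.
Voltage divider with the loaded lower leg: V_out = 12.5 × 8.114/(21.6 + 8.114) = 12.5 × 0.2731 = 3.413 mV.
(Unloaded it would be 3.88 mV; the load pulls it down.)

V_out ≈ 3.41 mV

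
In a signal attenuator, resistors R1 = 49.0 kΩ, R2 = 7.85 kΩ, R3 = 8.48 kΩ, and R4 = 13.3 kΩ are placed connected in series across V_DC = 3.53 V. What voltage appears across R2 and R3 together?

V ≈ 0.733 V

ΣR = 49.0 + 7.85 + 8.48 + 13.3 = 78.63 kΩ.
R_{R2..R3} = 7.85 + 8.48 = 16.33 kΩ.
Voltage divider: V = V_DC · (16.33 / 78.63) = 3.53 × 0.2077 = 0.7331 V.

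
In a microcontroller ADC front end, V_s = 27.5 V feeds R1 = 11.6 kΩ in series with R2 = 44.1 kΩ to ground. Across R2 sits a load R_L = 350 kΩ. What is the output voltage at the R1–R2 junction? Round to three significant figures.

V_out ≈ 21.2 V

First combine the lower leg with the load: R2 ‖ R_L = 39.17 kΩ.
Now apply the divider: V_out = 27.5 × 0.7715 = 21.22 V.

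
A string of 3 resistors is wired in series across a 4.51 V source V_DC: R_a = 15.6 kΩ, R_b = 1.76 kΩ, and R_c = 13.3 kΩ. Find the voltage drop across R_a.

V ≈ 2.29 V

Total series resistance ΣR = 15.6 + 1.76 + 13.3 = 30.66 kΩ.
V = V_DC · R/ΣR = 4.51 × 0.5088 = 2.295 V.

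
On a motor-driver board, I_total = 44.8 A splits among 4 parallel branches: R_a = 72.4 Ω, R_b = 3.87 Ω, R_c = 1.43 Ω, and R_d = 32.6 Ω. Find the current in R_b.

I ≈ 11.6 A

Total conductance ΣG = 1/72.4 + 1/3.87 + 1/1.43 + 1/32.6 = 1.002 (units of 1/Ω).
By the current-divider rule, I = I_total · G_k/ΣG = 44.8 × 0.2578 = 11.55 A.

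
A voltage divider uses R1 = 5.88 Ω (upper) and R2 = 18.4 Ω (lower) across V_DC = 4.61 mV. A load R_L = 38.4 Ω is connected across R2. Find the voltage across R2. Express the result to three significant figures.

R2 ‖ R_L = (18.4 × 38.4)/(18.4 + 38.4) = 12.44 Ω.
Now apply the divider: V_out = 4.61 × 0.6790 = 3.130 mV.
(Unloaded it would be 3.49 mV; the load pulls it down.)

V_out ≈ 3.13 mV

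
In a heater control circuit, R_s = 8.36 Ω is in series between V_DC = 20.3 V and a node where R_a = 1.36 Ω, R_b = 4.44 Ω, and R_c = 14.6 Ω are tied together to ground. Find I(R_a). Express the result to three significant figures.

Equivalent of the parallel group: R_p = 0.9718 Ω.
V_A = 20.3 × 0.9718/9.332 = 2.114 V.
Branch current I = V_A/R_a = 2.114/1.36 = 1.554 A.
(Check via current divider: I_total = 2.175 A; share G_k/ΣG = 0.7146 → same result.)

I ≈ 1.55 A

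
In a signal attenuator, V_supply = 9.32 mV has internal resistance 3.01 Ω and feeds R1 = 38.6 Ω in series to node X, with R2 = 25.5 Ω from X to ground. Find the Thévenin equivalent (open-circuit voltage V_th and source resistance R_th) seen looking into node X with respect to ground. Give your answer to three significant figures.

R1' = 3.01 + 38.6 = 41.61 Ω (source resistance + R1).
Open-circuit (no load on X): V_th = V_supply · R2/(R1' + R2) = 9.32 × 25.5/(41.61 + 25.5) = 3.541 mV.
Looking into X with the source shorted: R_th = R1'·R2/(R1'+R2) = 41.61 × 25.5/67.11 = 15.81 Ω.

V_th ≈ 3.54 mV, R_th ≈ 15.8 Ω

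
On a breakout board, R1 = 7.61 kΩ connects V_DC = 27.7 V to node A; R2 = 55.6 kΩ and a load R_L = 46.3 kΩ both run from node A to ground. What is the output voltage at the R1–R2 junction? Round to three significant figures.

First combine the lower leg with the load: R2 ‖ R_L = 25.26 kΩ.
Then V_out = V_DC · R2'/(R1 + R2') = 27.7 × 25.26/32.87 = 21.29 V.

V_out ≈ 21.3 V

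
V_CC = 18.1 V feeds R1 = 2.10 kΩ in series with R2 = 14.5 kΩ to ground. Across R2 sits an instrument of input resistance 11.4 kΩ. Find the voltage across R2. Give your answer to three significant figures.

V_out ≈ 13.6 V

R2 ‖ R_L = (14.5 × 11.4)/(14.5 + 11.4) = 6.382 kΩ.
Then V_out = V_CC · R2'/(R1 + R2') = 18.1 × 6.382/8.482 = 13.62 V.
(Unloaded it would be 15.8 V; the load pulls it down.)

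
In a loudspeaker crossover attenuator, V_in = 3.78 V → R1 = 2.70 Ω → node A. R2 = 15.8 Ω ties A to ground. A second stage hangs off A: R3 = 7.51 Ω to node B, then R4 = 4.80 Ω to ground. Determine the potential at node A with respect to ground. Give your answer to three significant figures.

Looking into the second stage from A: R3 + R4 = 12.31 Ω appears in parallel with R2.
R2 ‖ (R3+R4) = 6.919 Ω.
First divider: V_A = V_in · 6.919/(2.70 + 6.919) = 2.719 V.

V_A ≈ 2.72 V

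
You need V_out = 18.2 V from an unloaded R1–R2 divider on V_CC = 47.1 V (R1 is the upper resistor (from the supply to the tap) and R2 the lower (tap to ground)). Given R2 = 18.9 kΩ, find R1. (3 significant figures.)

The divider ratio is R2/(R1+R2) = 18.2/47.1 = 0.3864.
So R1 = R2 · (V_CC/V_out − 1) = 18.9 × (47.1/18.2 − 1) = 18.9 × 1.588 = 30.01 kΩ.

R1 ≈ 30.0 kΩ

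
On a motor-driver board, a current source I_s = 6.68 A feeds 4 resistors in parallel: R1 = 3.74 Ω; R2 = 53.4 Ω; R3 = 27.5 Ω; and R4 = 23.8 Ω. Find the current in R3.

I ≈ 0.666 A

ΣG = 1/3.74 + 1/53.4 + 1/27.5 + 1/23.8 = 0.3645.
R3 takes the fraction G_k/ΣG = 0.03636/0.3645 = 0.09977, so I = 6.68 × 0.09977 = 0.6664 A.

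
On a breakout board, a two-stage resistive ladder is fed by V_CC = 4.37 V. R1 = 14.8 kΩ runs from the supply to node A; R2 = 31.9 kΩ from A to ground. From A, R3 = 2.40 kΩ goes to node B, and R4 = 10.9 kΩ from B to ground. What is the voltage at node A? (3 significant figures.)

V_A ≈ 1.70 V

Node A sees R2 in parallel with the series input of stage 2, R3 + R4 = 13.30 kΩ.
Effective lower resistance at A: R2 ‖ 13.30 = 9.387 kΩ.
V_A = 4.37 × 9.387/(14.8 + 9.387) = 1.696 V.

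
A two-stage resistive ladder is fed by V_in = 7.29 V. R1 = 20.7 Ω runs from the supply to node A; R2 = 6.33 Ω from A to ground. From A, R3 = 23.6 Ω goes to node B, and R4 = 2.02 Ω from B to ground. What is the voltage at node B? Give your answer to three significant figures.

V_B ≈ 0.113 V

The second stage (R3 + R4 = 25.62 Ω) loads node A in parallel with R2.
Effective lower resistance at A: R2 ‖ 25.62 = 5.076 Ω.
So V_A = 7.29 × 0.1969 = 1.436 V.
Stage 2 is unloaded, so V_B = V_A · R4/(R3+R4) = 1.436 × 2.02/25.62 = 0.1132 V.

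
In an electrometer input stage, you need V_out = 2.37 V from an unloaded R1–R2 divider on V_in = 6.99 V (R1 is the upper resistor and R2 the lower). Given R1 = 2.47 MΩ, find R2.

R2 ≈ 1.27 MΩ

The divider ratio is R2/(R1+R2) = 2.37/6.99 = 0.3391.
Rearranging, R2 = R1·k/(1−k) = 2.47 × 0.5130 = 1.267 MΩ.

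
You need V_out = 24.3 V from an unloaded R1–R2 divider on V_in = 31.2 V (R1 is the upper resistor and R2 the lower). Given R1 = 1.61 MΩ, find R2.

R2 ≈ 5.67 MΩ

The divider ratio is R2/(R1+R2) = 24.3/31.2 = 0.7788.
R2 = R1 · 0.7788/(1 − 0.7788) = 5.670 MΩ.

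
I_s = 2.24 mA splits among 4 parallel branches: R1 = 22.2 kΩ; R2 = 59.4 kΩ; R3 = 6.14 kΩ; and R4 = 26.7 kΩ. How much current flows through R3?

I ≈ 1.39 mA

ΣG = 1/22.2 + 1/59.4 + 1/6.14 + 1/26.7 = 0.2622.
Current divider: I(R3) = I_s · G_k/ΣG = 2.24 × (0.1629/0.2622) = 2.24 × 0.6212 = 1.391 mA.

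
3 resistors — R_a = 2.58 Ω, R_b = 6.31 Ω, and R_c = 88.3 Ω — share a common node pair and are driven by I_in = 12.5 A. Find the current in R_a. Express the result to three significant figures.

ΣG = 1/2.58 + 1/6.31 + 1/88.3 = 0.5574.
R_a takes the fraction G_k/ΣG = 0.3876/0.5574 = 0.6954, so I = 12.5 × 0.6954 = 8.692 A.

I ≈ 8.69 A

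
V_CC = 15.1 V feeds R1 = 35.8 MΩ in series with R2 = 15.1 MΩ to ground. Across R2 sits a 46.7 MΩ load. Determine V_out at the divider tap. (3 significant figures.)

First combine the lower leg with the load: R2 ‖ R_L = 11.41 MΩ.
Now apply the divider: V_out = 15.1 × 0.2417 = 3.650 V.
(Unloaded it would be 4.48 V; the load pulls it down.)

V_out ≈ 3.65 V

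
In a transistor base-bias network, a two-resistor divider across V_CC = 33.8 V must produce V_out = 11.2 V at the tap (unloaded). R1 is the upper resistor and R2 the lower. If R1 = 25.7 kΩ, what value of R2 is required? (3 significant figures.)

R2 ≈ 12.7 kΩ

Required fraction k = V_out/V_CC = 0.3314.
So R2 = R1 · V_out/(V_CC − V_out) = 25.7 × 11.2/(33.8 − 11.2) = 25.7 × 0.4956 = 12.74 kΩ.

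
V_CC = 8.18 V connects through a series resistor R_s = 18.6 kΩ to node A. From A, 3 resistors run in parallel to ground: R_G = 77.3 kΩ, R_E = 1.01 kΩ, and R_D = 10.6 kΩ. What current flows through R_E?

Equivalent of the parallel group: R_p = 0.9113 kΩ.
V_A = 8.18 × 0.9113/19.51 = 0.3820 V.
I(R_E) = V_A / R_E = 0.3820/1.01 = 0.3783 mA.
(Check via current divider: I_total = 0.4192 mA; share G_k/ΣG = 0.9022 → same result.)

I ≈ 0.378 mA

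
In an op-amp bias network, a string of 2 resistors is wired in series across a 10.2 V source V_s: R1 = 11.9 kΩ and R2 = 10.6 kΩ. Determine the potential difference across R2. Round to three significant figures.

V ≈ 4.81 V

ΣR = 11.9 + 10.6 = 22.50 kΩ.
V = V_s · R/ΣR = 10.2 × 0.4711 = 4.805 V.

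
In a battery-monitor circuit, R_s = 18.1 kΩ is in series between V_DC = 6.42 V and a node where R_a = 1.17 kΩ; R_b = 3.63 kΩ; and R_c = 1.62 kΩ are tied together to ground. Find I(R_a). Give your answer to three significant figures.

I ≈ 0.168 mA

Parallel bank: R_p = 1/(1/1.17 + 1/3.63 + 1/1.62) = 0.5723 kΩ.
Node voltage V_A = V_DC · R_p/(R_s + R_p) = 6.42 × 0.03065 = 0.1968 V.
I(R_a) = V_A / R_a = 0.1968/1.17 = 0.1682 mA.
(Check via current divider: I_total = 0.3438 mA; share G_k/ΣG = 0.4891 → same result.)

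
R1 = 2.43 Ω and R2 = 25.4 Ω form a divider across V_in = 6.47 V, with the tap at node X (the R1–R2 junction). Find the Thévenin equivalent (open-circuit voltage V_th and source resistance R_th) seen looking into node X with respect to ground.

With X open, the divider is unloaded: V_th = 6.47 × 25.4/27.83 = 5.905 V.
Zeroing V_in shorts the top of R1 to ground, so R_th = R1 ‖ R2 = 2.218 Ω.

V_th ≈ 5.91 V, R_th ≈ 2.22 Ω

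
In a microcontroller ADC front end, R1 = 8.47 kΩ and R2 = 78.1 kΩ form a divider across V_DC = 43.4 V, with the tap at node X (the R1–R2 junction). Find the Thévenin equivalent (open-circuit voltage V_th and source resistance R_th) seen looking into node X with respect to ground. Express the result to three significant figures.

V_th ≈ 39.2 V, R_th ≈ 7.64 kΩ

With X open, the divider is unloaded: V_th = 43.4 × 78.1/86.57 = 39.15 V.
With V_DC suppressed (replaced by a short), R_th = R1 ‖ R2 = (8.470 × 78.1)/(8.470 + 78.1) = 7.641 kΩ.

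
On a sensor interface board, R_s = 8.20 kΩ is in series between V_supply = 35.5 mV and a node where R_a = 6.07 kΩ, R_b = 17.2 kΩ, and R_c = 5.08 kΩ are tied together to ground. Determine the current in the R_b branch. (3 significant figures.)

I ≈ 0.465 µA

Combine the parallel branches: R_p = (1/6.07 + 1/17.2 + 1/5.08)⁻¹ = 2.382 kΩ.
V_A by voltage divider: V_A = 35.5 × 2.382/(8.20 + 2.382) = 7.992 mV.
Branch current I = V_A/R_b = 7.992/17.2 = 0.4647 µA.
(Equivalently: I_total = 3.355 µA, then current-divider fraction G_k/ΣG = 0.1385.)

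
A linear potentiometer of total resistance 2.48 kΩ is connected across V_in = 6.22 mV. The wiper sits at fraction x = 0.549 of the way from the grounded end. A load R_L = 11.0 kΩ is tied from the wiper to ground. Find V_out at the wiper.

V_out ≈ 3.23 mV

The pot divides into 1.118 kΩ above the wiper and 1.362 kΩ below.
Lower segment in parallel with the load: 1.362 ‖ 11.0 = 1.212 kΩ.
Then V_out = V_in · 1.212/(1.118 + 1.212) = 3.234 mV.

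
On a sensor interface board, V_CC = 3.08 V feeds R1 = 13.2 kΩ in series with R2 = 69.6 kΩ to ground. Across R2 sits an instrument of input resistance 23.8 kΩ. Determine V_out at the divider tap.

V_out ≈ 1.77 V

R2 ‖ R_L = (69.6 × 23.8)/(69.6 + 23.8) = 17.74 kΩ.
Voltage divider with the loaded lower leg: V_out = 3.08 × 17.74/(13.2 + 17.74) = 3.08 × 0.5733 = 1.766 V.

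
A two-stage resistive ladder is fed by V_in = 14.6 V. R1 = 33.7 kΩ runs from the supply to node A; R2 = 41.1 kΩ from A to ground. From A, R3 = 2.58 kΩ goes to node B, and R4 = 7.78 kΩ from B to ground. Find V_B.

Node A sees R2 in parallel with the series input of stage 2, R3 + R4 = 10.36 kΩ.
Effective lower resistance at A: R2 ‖ 10.36 = 8.274 kΩ.
First divider: V_A = V_in · 8.274/(33.7 + 8.274) = 2.878 V.
V_B = V_A × 0.7510 = 2.161 V.

V_B ≈ 2.16 V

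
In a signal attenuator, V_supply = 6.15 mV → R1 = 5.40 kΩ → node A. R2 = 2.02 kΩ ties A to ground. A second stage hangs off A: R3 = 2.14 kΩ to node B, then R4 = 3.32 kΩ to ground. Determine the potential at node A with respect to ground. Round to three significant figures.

Node A sees R2 in parallel with the series input of stage 2, R3 + R4 = 5.460 kΩ.
R2 ‖ (R3+R4) = 1.474 kΩ.
First divider: V_A = V_supply · 1.474/(5.40 + 1.474) = 1.319 mV.

V_A ≈ 1.32 mV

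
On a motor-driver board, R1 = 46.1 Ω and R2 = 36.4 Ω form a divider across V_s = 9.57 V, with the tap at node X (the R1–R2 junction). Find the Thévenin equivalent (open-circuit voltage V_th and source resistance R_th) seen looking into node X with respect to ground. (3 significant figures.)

V_th ≈ 4.22 V, R_th ≈ 20.3 Ω

With X open, the divider is unloaded: V_th = 9.57 × 36.4/82.50 = 4.222 V.
Zeroing V_s shorts the top of R1 to ground, so R_th = R1 ‖ R2 = 20.34 Ω.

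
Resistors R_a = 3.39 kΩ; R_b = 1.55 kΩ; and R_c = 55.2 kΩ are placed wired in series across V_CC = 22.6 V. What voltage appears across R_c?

Total series resistance ΣR = 3.39 + 1.55 + 55.2 = 60.14 kΩ.
By the voltage-divider rule, V = 22.6 × 55.20/60.14 = 20.74 V.

V ≈ 20.7 V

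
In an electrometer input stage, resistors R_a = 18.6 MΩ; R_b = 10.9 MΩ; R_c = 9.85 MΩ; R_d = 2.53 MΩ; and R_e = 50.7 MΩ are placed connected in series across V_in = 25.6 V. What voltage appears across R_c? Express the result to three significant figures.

Series total: ΣR = 18.6 + 10.9 + 9.85 + 2.53 + 50.7 = 92.58 MΩ.
V = V_in · R/ΣR = 25.6 × 0.1064 = 2.724 V.

V ≈ 2.72 V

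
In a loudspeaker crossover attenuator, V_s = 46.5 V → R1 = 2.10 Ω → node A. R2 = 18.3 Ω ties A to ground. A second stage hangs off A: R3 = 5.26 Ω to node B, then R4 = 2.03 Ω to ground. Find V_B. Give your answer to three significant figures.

Looking into the second stage from A: R3 + R4 = 7.290 Ω appears in parallel with R2.
Effective lower resistance at A: R2 ‖ 7.290 = 5.213 Ω.
First divider: V_A = V_s · 5.213/(2.10 + 5.213) = 33.15 V.
V_B = V_A × 0.2785 = 9.230 V.

V_B ≈ 9.23 V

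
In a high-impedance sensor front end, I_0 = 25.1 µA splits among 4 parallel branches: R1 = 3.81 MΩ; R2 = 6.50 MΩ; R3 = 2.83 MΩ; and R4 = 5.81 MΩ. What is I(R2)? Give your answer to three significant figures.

I ≈ 4.10 µA

Total conductance ΣG = 1/3.81 + 1/6.50 + 1/2.83 + 1/5.81 = 0.9418 (units of 1/MΩ).
Current divider: I(R2) = I_0 · G_k/ΣG = 25.1 × (0.1538/0.9418) = 25.1 × 0.1634 = 4.100 µA.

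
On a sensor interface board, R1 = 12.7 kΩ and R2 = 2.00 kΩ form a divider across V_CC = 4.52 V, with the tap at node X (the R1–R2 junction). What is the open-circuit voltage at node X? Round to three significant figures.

V_th ≈ 0.615 V

V_th is the unloaded tap voltage: V_CC · R2/(R1+R2) = 4.52 × 0.1361 = 0.6150 V.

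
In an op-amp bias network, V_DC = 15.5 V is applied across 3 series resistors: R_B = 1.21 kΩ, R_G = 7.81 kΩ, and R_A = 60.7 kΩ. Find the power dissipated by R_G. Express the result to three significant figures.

ΣR = 69.72 kΩ → I = 15.5/69.72 = 0.2223 mA.
V(R_G) = I·R = 1.736 V; P = V·I = 1.736 × 0.2223 = 0.3860 mW.

P ≈ 0.386 mW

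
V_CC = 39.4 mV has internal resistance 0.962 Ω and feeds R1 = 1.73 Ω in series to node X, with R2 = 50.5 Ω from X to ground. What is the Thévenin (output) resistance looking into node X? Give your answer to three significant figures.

R1' = 0.962 + 1.73 = 2.692 Ω (source resistance + R1).
With V_CC suppressed (replaced by a short), R_th = R1' ‖ R2 = (2.692 × 50.5)/(2.692 + 50.5) = 2.556 Ω.

R_th ≈ 2.56 Ω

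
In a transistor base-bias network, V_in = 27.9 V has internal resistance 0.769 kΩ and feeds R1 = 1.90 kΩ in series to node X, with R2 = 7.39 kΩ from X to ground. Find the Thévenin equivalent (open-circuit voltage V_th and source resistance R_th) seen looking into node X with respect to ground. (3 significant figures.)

R1' = 0.769 + 1.90 = 2.669 kΩ (source resistance + R1).
With X open, the divider is unloaded: V_th = 27.9 × 7.39/10.06 = 20.50 V.
Looking into X with the source shorted: R_th = R1'·R2/(R1'+R2) = 2.669 × 7.39/10.06 = 1.961 kΩ.

V_th ≈ 20.5 V, R_th ≈ 1.96 kΩ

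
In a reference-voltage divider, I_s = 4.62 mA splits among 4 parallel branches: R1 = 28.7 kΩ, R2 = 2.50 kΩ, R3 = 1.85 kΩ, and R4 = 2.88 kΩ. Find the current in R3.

Total conductance ΣG = 1/28.7 + 1/2.50 + 1/1.85 + 1/2.88 = 1.323 (units of 1/kΩ).
Current divider: I(R3) = I_s · G_k/ΣG = 4.62 × (0.5405/1.323) = 4.62 × 0.4087 = 1.888 mA.

I ≈ 1.89 mA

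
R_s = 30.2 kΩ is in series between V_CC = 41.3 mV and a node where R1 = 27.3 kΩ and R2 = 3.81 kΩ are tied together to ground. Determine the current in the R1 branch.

I ≈ 0.151 µA

Equivalent of the parallel group: R_p = 3.343 kΩ.
V_A = 41.3 × 3.343/33.54 = 4.117 mV.
Branch current I = V_A/R1 = 4.117/27.3 = 0.1508 µA.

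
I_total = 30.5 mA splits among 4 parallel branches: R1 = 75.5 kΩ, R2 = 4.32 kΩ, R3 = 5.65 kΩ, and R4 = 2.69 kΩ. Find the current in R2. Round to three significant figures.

ΣG = 1/75.5 + 1/4.32 + 1/5.65 + 1/2.69 = 0.7935.
R2 takes the fraction G_k/ΣG = 0.2315/0.7935 = 0.2917, so I = 30.5 × 0.2917 = 8.898 mA.

I ≈ 8.90 mA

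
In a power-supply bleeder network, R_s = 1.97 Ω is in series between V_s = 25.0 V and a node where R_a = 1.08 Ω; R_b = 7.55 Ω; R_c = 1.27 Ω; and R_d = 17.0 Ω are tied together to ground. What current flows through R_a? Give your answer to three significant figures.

Combine the parallel branches: R_p = (1/1.08 + 1/7.55 + 1/1.27 + 1/17.0)⁻¹ = 0.5250 Ω.
Node voltage V_A = V_s · R_p/(R_s + R_p) = 25.0 × 0.2104 = 5.261 V.
Branch current I = V_A/R_a = 5.261/1.08 = 4.871 A.
(Check via current divider: I_total = 10.02 A; share G_k/ΣG = 0.4862 → same result.)

I ≈ 4.87 A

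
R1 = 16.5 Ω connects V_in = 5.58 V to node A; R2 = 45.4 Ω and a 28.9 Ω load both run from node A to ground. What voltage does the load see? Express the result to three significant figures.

R2 ‖ R_L = (45.4 × 28.9)/(45.4 + 28.9) = 17.66 Ω.
Voltage divider with the loaded lower leg: V_out = 5.58 × 17.66/(16.5 + 17.66) = 5.58 × 0.5170 = 2.885 V.
(Unloaded it would be 4.09 V; the load pulls it down.)

V_out ≈ 2.88 V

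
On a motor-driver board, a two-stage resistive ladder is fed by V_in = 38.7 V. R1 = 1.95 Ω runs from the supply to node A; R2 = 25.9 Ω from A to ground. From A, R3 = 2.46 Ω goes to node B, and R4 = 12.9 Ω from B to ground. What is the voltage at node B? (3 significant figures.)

V_B ≈ 27.0 V

The second stage (R3 + R4 = 15.36 Ω) loads node A in parallel with R2.
R2 ‖ (R3+R4) = 9.642 Ω.
So V_A = 38.7 × 0.8318 = 32.19 V.
Stage 2 is unloaded, so V_B = V_A · R4/(R3+R4) = 32.19 × 12.9/15.36 = 27.03 V.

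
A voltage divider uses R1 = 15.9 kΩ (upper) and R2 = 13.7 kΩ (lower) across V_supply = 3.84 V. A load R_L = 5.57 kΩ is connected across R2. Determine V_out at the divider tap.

R2 ‖ R_L = (13.7 × 5.57)/(13.7 + 5.57) = 3.960 kΩ.
Now apply the divider: V_out = 3.84 × 0.1994 = 0.7657 V.
(Unloaded it would be 1.78 V; the load pulls it down.)

V_out ≈ 0.766 V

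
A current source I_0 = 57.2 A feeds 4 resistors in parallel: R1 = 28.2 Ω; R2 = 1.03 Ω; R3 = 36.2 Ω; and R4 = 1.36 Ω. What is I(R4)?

ΣG = 1/28.2 + 1/1.03 + 1/36.2 + 1/1.36 = 1.769.
R4 takes the fraction G_k/ΣG = 0.7353/1.769 = 0.4156, so I = 57.2 × 0.4156 = 23.77 A.

I ≈ 23.8 A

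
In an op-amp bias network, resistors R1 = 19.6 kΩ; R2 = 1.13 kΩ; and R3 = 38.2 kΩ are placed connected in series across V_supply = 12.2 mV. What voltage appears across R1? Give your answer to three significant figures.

V ≈ 4.06 mV

Total series resistance ΣR = 19.6 + 1.13 + 38.2 = 58.93 kΩ.
V = V_supply · R/ΣR = 12.2 × 0.3326 = 4.058 mV.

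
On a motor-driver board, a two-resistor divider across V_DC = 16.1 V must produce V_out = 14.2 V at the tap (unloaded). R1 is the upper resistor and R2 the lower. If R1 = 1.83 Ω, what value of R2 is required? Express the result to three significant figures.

The divider ratio is R2/(R1+R2) = 14.2/16.1 = 0.8820.
R2 = R1 · 0.8820/(1 − 0.8820) = 13.68 Ω.

R2 ≈ 13.7 Ω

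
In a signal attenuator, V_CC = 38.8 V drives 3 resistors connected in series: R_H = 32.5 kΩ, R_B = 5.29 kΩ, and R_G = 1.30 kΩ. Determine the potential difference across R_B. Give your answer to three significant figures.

ΣR = 32.5 + 5.29 + 1.30 = 39.09 kΩ.
By the voltage-divider rule, V = 38.8 × 5.290/39.09 = 5.251 V.

V ≈ 5.25 V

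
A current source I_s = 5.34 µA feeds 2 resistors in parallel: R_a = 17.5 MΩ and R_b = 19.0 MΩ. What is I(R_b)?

I ≈ 2.56 µA

Two-branch current divider: I_k = I_s · R_other/(R_1 + R_2).
So I = 5.34 × 17.5/36.50 = 2.560 µA.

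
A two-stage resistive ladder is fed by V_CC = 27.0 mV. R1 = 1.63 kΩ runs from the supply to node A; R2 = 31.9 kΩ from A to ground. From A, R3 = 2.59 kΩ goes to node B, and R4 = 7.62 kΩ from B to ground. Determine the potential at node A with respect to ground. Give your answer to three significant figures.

V_A ≈ 22.3 mV

The second stage (R3 + R4 = 10.21 kΩ) loads node A in parallel with R2.
Effective lower resistance at A: R2 ‖ 10.21 = 7.734 kΩ.
So V_A = 27.0 × 0.8259 = 22.30 mV.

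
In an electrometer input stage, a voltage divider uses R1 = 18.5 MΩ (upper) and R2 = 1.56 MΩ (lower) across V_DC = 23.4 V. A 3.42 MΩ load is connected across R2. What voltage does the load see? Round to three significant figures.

First combine the lower leg with the load: R2 ‖ R_L = 1.071 MΩ.
Voltage divider with the loaded lower leg: V_out = 23.4 × 1.071/(18.5 + 1.071) = 23.4 × 0.05474 = 1.281 V.
(Unloaded it would be 1.82 V; the load pulls it down.)

V_out ≈ 1.28 V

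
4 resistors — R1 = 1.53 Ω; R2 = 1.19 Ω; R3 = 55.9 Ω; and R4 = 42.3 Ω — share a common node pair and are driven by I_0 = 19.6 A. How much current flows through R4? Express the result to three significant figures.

I ≈ 0.302 A

Conductances: ΣG = 1/1.53 + 1/1.19 + 1/55.9 + 1/42.3 = 1.535 (1/Ω).
R4 takes the fraction G_k/ΣG = 0.02364/1.535 = 0.01540, so I = 19.6 × 0.01540 = 0.3018 A.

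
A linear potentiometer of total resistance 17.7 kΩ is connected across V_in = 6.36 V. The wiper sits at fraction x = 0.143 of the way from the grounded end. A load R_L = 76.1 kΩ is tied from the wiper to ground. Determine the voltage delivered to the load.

V_out ≈ 0.884 V

The pot divides into 15.17 kΩ above the wiper and 2.531 kΩ below.
R_L loads the lower segment: effective lower R = 2.450 kΩ.
V_out = 6.36 × 2.450/(15.17 + 2.450) = 0.8843 V.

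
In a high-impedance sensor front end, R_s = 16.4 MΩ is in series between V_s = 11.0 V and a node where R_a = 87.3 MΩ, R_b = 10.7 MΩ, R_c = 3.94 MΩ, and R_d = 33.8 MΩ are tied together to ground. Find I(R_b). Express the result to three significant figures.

I ≈ 0.140 µA

Combine the parallel branches: R_p = (1/87.3 + 1/10.7 + 1/3.94 + 1/33.8)⁻¹ = 2.575 MΩ.
Node voltage V_A = V_s · R_p/(R_s + R_p) = 11.0 × 0.1357 = 1.493 V.
I(R_b) = V_A / R_b = 1.493/10.7 = 0.1395 µA.
(Equivalently: I_total = 0.5797 µA, then current-divider fraction G_k/ΣG = 0.2407.)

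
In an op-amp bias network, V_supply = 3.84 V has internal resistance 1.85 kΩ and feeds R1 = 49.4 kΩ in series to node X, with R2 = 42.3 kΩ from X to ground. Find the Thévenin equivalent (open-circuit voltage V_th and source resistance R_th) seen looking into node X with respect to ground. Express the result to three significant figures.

R1' = 1.85 + 49.4 = 51.25 kΩ (source resistance + R1).
With X open, the divider is unloaded: V_th = 3.84 × 42.3/93.55 = 1.736 V.
Zeroing V_supply shorts the top of R1' to ground, so R_th = R1' ‖ R2 = 23.17 kΩ.

V_th ≈ 1.74 V, R_th ≈ 23.2 kΩ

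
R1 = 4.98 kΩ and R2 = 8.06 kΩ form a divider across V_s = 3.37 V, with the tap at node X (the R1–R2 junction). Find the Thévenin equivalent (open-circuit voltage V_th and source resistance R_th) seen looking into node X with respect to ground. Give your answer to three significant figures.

With X open, the divider is unloaded: V_th = 3.37 × 8.06/13.04 = 2.083 V.
Zeroing V_s shorts the top of R1 to ground, so R_th = R1 ‖ R2 = 3.078 kΩ.

V_th ≈ 2.08 V, R_th ≈ 3.08 kΩ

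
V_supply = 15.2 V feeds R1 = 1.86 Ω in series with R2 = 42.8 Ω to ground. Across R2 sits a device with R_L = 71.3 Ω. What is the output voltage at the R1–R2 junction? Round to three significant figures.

R2 ‖ R_L = (42.8 × 71.3)/(42.8 + 71.3) = 26.75 Ω.
Now apply the divider: V_out = 15.2 × 0.9350 = 14.21 V.

V_out ≈ 14.2 V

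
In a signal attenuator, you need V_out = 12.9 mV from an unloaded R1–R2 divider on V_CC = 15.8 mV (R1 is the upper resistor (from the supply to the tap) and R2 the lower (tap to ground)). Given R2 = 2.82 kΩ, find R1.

V_out/V_CC = R2/(R1+R2) = 0.8165.
So R1 = R2 · (V_CC/V_out − 1) = 2.82 × (15.8/12.9 − 1) = 2.82 × 0.2248 = 0.6340 kΩ.

R1 ≈ 0.634 kΩ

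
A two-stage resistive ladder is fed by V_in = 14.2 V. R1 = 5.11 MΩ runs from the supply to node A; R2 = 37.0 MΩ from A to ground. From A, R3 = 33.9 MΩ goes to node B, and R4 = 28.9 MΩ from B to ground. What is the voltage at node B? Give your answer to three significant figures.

V_B ≈ 5.36 V

The second stage (R3 + R4 = 62.80 MΩ) loads node A in parallel with R2.
R2 ‖ (R3+R4) = 23.28 MΩ.
V_A = 14.2 × 23.28/(5.11 + 23.28) = 11.64 V.
Stage 2 is unloaded, so V_B = V_A · R4/(R3+R4) = 11.64 × 28.9/62.80 = 5.359 V.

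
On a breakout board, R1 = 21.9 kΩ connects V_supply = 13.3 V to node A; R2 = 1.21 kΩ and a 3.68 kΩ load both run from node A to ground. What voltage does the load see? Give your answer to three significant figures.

V_out ≈ 0.531 V

R2 ‖ R_L = (1.21 × 3.68)/(1.21 + 3.68) = 0.9106 kΩ.
Then V_out = V_supply · R2'/(R1 + R2') = 13.3 × 0.9106/22.81 = 0.5309 V.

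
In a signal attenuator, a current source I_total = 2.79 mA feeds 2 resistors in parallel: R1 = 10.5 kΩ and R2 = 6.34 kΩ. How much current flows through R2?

I ≈ 1.74 mA

Two-branch current divider: I_k = I_total · R_other/(R_1 + R_2).
So I = 2.79 × 10.5/16.84 = 1.740 mA.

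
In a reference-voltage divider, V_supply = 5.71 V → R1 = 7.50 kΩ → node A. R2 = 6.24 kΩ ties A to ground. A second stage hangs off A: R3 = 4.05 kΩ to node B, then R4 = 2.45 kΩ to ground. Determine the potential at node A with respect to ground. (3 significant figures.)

The second stage (R3 + R4 = 6.500 kΩ) loads node A in parallel with R2.
R2 ‖ (R3+R4) = 3.184 kΩ.
First divider: V_A = V_supply · 3.184/(7.50 + 3.184) = 1.702 V.

V_A ≈ 1.70 V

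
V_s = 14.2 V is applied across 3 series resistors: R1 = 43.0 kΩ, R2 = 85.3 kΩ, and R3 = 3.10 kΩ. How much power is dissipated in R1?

ΣR = 131.4 kΩ → I = 14.2/131.4 = 0.1081 mA.
P = I²R = 0.01168 × 43.0 = 0.5022 mW.

P ≈ 0.502 mW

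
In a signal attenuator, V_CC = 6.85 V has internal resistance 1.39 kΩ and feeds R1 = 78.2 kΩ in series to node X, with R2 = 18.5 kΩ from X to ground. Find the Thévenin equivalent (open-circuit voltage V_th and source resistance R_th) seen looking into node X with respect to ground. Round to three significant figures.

V_th ≈ 1.29 V, R_th ≈ 15.0 kΩ

R1' = 1.39 + 78.2 = 79.59 kΩ (source resistance + R1).
With X open, the divider is unloaded: V_th = 6.85 × 18.5/98.09 = 1.292 V.
Zeroing V_CC shorts the top of R1' to ground, so R_th = R1' ‖ R2 = 15.01 kΩ.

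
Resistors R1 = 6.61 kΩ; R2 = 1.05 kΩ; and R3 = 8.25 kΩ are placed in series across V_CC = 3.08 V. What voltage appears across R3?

V ≈ 1.60 V

Total series resistance ΣR = 6.61 + 1.05 + 8.25 = 15.91 kΩ.
Voltage divider: V = V_CC · (8.250 / 15.91) = 3.08 × 0.5185 = 1.597 V.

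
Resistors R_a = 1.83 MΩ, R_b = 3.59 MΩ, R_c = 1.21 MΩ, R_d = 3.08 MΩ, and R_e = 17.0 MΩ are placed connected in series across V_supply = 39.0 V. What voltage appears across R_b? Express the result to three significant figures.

V ≈ 5.24 V

Total series resistance ΣR = 1.83 + 3.59 + 1.21 + 3.08 + 17.0 = 26.71 MΩ.
Voltage divider: V = V_supply · (3.590 / 26.71) = 39.0 × 0.1344 = 5.242 V.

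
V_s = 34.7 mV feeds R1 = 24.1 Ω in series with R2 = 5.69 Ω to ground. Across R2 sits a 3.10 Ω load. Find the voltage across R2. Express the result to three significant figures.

V_out ≈ 2.67 mV

The load sits in parallel with R2, giving an effective lower resistance R2' = R2·R_L/(R2+R_L) = 2.007 Ω.
Then V_out = V_s · R2'/(R1 + R2') = 34.7 × 2.007/26.11 = 2.667 mV.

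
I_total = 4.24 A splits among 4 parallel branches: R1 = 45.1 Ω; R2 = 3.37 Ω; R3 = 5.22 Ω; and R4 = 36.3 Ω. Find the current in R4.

I ≈ 0.217 A

ΣG = 1/45.1 + 1/3.37 + 1/5.22 + 1/36.3 = 0.5380.
R4 takes the fraction G_k/ΣG = 0.02755/0.5380 = 0.05120, so I = 4.24 × 0.05120 = 0.2171 A.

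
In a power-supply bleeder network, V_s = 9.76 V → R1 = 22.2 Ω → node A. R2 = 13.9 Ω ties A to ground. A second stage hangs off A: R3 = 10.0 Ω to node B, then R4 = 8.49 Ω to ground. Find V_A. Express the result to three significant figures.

Looking into the second stage from A: R3 + R4 = 18.49 Ω appears in parallel with R2.
Effective lower resistance at A: R2 ‖ 18.49 = 7.935 Ω.
First divider: V_A = V_s · 7.935/(22.2 + 7.935) = 2.570 V.

V_A ≈ 2.57 V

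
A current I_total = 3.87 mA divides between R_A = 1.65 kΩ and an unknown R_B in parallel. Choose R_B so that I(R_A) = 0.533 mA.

R_B ≈ 0.264 kΩ

In a two-way split, I_A/I_total = R_B/(R_A + R_B).
0.533/3.87 = R_B/(R_A + R_B) → R_B = R_A · (0.1377)/(1 − 0.1377) = 1.65 × 0.1597 = 0.2635 kΩ.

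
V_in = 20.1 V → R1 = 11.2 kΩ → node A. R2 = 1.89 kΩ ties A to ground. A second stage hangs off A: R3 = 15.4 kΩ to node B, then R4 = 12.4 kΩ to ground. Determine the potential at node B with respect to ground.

V_B ≈ 1.22 V

Looking into the second stage from A: R3 + R4 = 27.80 kΩ appears in parallel with R2.
R2 ‖ (R3+R4) = 1.770 kΩ.
First divider: V_A = V_in · 1.770/(11.2 + 1.770) = 2.743 V.
V_B = V_A × 0.4460 = 1.223 V.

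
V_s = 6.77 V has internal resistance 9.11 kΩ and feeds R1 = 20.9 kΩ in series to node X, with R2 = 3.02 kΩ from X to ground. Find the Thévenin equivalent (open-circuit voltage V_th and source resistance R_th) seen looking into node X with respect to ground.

R1' = 9.11 + 20.9 = 30.01 kΩ (source resistance + R1).
V_th is the unloaded tap voltage: V_s · R2/(R1'+R2) = 6.77 × 0.09143 = 0.6190 V.
Looking into X with the source shorted: R_th = R1'·R2/(R1'+R2) = 30.01 × 3.02/33.03 = 2.744 kΩ.

V_th ≈ 0.619 V, R_th ≈ 2.74 kΩ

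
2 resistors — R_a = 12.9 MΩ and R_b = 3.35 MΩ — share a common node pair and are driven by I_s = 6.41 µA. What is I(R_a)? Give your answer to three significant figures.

With just two branches, the current splits inversely with resistance.
So I = 6.41 × 3.35/16.25 = 1.321 µA.

I ≈ 1.32 µA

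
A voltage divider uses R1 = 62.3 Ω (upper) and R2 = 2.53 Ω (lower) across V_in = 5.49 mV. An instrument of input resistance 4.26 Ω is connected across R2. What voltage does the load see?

V_out ≈ 0.136 mV

R2 ‖ R_L = (2.53 × 4.26)/(2.53 + 4.26) = 1.587 Ω.
Voltage divider with the loaded lower leg: V_out = 5.49 × 1.587/(62.3 + 1.587) = 5.49 × 0.02485 = 0.1364 mV.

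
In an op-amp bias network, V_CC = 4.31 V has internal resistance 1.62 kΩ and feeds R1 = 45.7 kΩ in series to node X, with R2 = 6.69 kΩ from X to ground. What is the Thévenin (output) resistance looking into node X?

R1' = 1.62 + 45.7 = 47.32 kΩ (source resistance + R1).
Zeroing V_CC shorts the top of R1' to ground, so R_th = R1' ‖ R2 = 5.861 kΩ.

R_th ≈ 5.86 kΩ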